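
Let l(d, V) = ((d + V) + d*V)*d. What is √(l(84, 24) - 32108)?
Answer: 2*√36577 ≈ 382.50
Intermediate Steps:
l(d, V) = d*(V + d + V*d) (l(d, V) = ((V + d) + V*d)*d = (V + d + V*d)*d = d*(V + d + V*d))
√(l(84, 24) - 32108) = √(84*(24 + 84 + 24*84) - 32108) = √(84*(24 + 84 + 2016) - 32108) = √(84*2124 - 32108) = √(178416 - 32108) = √146308 = 2*√36577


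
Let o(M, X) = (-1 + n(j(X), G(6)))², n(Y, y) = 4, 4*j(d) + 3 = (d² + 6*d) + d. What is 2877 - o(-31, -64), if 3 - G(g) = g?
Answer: 2868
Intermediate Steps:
G(g) = 3 - g
j(d) = -¾ + d²/4 + 7*d/4 (j(d) = -¾ + ((d² + 6*d) + d)/4 = -¾ + (d² + 7*d)/4 = -¾ + (d²/4 + 7*d/4) = -¾ + d²/4 + 7*d/4)
o(M, X) = 9 (o(M, X) = (-1 + 4)² = 3² = 9)
2877 - o(-31, -64) = 2877 - 1*9 = 2877 - 9 = 2868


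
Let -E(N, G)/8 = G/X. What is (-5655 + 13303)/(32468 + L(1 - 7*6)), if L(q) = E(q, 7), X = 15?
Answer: 28680/121741 ≈ 0.23558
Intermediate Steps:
E(N, G) = -8*G/15
L(q) = -56/15 (L(q) = -8/15*7 = -56/15)
(-5655 + 13303)/(32468 + L(1 - 7*6)) = (-5655 + 13303)/(32468 - 56/15) = 7648/(486964/15) = 7648*(15/486964) = 28680/121741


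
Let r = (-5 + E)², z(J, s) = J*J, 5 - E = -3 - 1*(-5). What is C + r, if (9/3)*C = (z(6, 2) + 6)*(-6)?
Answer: -80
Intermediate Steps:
E = 3 (E = 5 - (-3 - 1*(-5)) = 5 - (-3 + 5) = 5 - 1*2 = 5 - 2 = 3)
z(J, s) = J²
C = -84 (C = ((6² + 6)*(-6))/3 = ((36 + 6)*(-6))/3 = (42*(-6))/3 = (⅓)*(-252) = -84)
r = 4 (r = (-5 + 3)² = (-2)² = 4)
C + r = -84 + 4 = -80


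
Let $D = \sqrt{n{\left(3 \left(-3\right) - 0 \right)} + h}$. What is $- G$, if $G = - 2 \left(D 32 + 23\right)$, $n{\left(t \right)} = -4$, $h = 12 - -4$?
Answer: $46 + 128 \sqrt{3} \approx 267.7$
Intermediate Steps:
$h = 16$ ($h = 12 + 4 = 16$)
$D = 2 \sqrt{3}$ ($D = \sqrt{-4 + 16} = \sqrt{12} = 2 \sqrt{3} \approx 3.4641$)
$G = -46 - 128 \sqrt{3}$ ($G = - 2 \left(2 \sqrt{3} \cdot 32 + 23\right) = - 2 \left(64 \sqrt{3} + 23\right) = - 2 \left(23 + 64 \sqrt{3}\right) = -46 - 128 \sqrt{3} \approx -267.7$)
$- G = - (-46 - 128 \sqrt{3}) = 46 + 128 \sqrt{3}$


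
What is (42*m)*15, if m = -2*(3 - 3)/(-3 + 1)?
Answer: 0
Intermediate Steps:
m = 0 (m = -0/(-2) = -0*(-1)/2 = -2*0 = 0)
(42*m)*15 = (42*0)*15 = 0*15 = 0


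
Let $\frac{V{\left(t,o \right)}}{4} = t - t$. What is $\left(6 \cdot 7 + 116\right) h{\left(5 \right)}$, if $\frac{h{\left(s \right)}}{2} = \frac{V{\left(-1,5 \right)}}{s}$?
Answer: $0$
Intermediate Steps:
$V{\left(t,o \right)} = 0$ ($V{\left(t,o \right)} = 4 \left(t - t\right) = 4 \cdot 0 = 0$)
$h{\left(s \right)} = 0$ ($h{\left(s \right)} = 2 \frac{0}{s} = 2 \cdot 0 = 0$)
$\left(6 \cdot 7 + 116\right) h{\left(5 \right)} = \left(6 \cdot 7 + 116\right) 0 = \left(42 + 116\right) 0 = 158 \cdot 0 = 0$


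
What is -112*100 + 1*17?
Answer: -11183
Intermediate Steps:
-112*100 + 1*17 = -11200 + 17 = -11183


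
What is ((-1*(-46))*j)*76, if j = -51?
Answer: -178296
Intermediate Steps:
((-1*(-46))*j)*76 = (-1*(-46)*(-51))*76 = (46*(-51))*76 = -2346*76 = -178296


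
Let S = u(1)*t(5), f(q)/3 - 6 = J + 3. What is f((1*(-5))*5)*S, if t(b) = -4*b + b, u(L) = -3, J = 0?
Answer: 1215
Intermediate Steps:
t(b) = -3*b
f(q) = 27 (f(q) = 18 + 3*(0 + 3) = 18 + 3*3 = 18 + 9 = 27)
S = 45 (S = -(-9)*5 = -3*(-15) = 45)
f((1*(-5))*5)*S = 27*45 = 1215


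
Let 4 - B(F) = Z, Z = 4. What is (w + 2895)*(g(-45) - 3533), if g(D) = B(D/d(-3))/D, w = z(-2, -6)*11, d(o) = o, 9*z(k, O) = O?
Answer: -30606379/3 ≈ -1.0202e+7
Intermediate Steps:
z(k, O) = O/9
w = -22/3 (w = ((1/9)*(-6))*11 = -2/3*11 = -22/3 ≈ -7.3333)
B(F) = 0 (B(F) = 4 - 1*4 = 4 - 4 = 0)
g(D) = 0 (g(D) = 0/D = 0)
(w + 2895)*(g(-45) - 3533) = (-22/3 + 2895)*(0 - 3533) = (8663/3)*(-3533) = -30606379/3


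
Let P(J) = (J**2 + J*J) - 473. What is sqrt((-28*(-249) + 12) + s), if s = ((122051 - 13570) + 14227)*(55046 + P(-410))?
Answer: 2*sqrt(11987745067) ≈ 2.1898e+5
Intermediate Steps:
P(J) = -473 + 2*J**2 (P(J) = (J**2 + J**2) - 473 = 2*J**2 - 473 = -473 + 2*J**2)
s = 47950973284 (s = ((122051 - 13570) + 14227)*(55046 + (-473 + 2*(-410)**2)) = (108481 + 14227)*(55046 + (-473 + 2*168100)) = 122708*(55046 + (-473 + 336200)) = 122708*(55046 + 335727) = 122708*390773 = 47950973284)
sqrt((-28*(-249) + 12) + s) = sqrt((-28*(-249) + 12) + 47950973284) = sqrt((6972 + 12) + 47950973284) = sqrt(6984 + 47950973284) = sqrt(47950980268) = 2*sqrt(11987745067)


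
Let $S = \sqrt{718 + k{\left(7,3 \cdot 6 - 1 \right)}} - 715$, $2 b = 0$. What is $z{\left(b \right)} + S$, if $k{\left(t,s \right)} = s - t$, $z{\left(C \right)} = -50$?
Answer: $-765 + 2 \sqrt{182} \approx -738.02$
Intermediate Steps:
$b = 0$ ($b = \frac{1}{2} \cdot 0 = 0$)
$S = -715 + 2 \sqrt{182}$ ($S = \sqrt{718 + \left(\left(3 \cdot 6 - 1\right) - 7\right)} - 715 = \sqrt{718 + \left(\left(18 - 1\right) - 7\right)} - 715 = \sqrt{718 + \left(17 - 7\right)} - 715 = \sqrt{718 + 10} - 715 = \sqrt{728} - 715 = 2 \sqrt{182} - 715 = -715 + 2 \sqrt{182} \approx -688.02$)
$z{\left(b \right)} + S = -50 - \left(715 - 2 \sqrt{182}\right) = -765 + 2 \sqrt{182}$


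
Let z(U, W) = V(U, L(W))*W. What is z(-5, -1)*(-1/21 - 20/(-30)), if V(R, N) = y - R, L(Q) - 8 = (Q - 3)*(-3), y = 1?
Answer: -26/7 ≈ -3.7143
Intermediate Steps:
L(Q) = 17 - 3*Q (L(Q) = 8 + (Q - 3)*(-3) = 8 + (-3 + Q)*(-3) = 8 + (9 - 3*Q) = 17 - 3*Q)
V(R, N) = 1 - R
z(U, W) = W*(1 - U) (z(U, W) = (1 - U)*W = W*(1 - U))
z(-5, -1)*(-1/21 - 20/(-30)) = (-(1 - 1*(-5)))*(-1/21 - 20/(-30)) = (-(1 + 5))*(-1*1/21 - 20*(-1/30)) = (-1*6)*(-1/21 + ⅔) = -6*13/21 = -26/7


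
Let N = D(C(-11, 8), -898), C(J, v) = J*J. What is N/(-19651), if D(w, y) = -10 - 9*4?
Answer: 46/19651 ≈ 0.0023408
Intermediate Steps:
C(J, v) = J²
D(w, y) = -46 (D(w, y) = -10 - 36 = -46)
N = -46
N/(-19651) = -46/(-19651) = -46*(-1/19651) = 46/19651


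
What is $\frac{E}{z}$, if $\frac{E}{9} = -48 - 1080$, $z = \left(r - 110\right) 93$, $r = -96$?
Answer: $\frac{1692}{3193} \approx 0.52991$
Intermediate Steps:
$z = -19158$ ($z = \left(-96 - 110\right) 93 = \left(-206\right) 93 = -19158$)
$E = -10152$ ($E = 9 \left(-48 - 1080\right) = 9 \left(-1128\right) = -10152$)
$\frac{E}{z} = - \frac{10152}{-19158} = \left(-10152\right) \left(- \frac{1}{19158}\right) = \frac{1692}{3193}$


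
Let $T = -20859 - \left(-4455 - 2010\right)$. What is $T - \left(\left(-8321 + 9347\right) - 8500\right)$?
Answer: $-6920$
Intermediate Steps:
$T = -14394$ ($T = -20859 - \left(-4455 - 2010\right) = -20859 - -6465 = -20859 + 6465 = -14394$)
$T - \left(\left(-8321 + 9347\right) - 8500\right) = -14394 - \left(\left(-8321 + 9347\right) - 8500\right) = -14394 - \left(1026 - 8500\right) = -14394 - -7474 = -14394 + 7474 = -6920$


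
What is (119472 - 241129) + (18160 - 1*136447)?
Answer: -239944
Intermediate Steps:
(119472 - 241129) + (18160 - 1*136447) = -121657 + (18160 - 136447) = -121657 - 118287 = -239944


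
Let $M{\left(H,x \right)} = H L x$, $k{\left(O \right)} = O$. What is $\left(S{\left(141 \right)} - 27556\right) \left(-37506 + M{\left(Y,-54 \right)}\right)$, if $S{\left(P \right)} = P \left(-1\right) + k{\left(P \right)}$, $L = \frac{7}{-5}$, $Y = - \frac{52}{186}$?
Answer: $\frac{160285150536}{155} \approx 1.0341 \cdot 10^{9}$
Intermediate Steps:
$Y = - \frac{26}{93}$ ($Y = \left(-52\right) \frac{1}{186} = - \frac{26}{93} \approx -0.27957$)
$L = - \frac{7}{5}$ ($L = 7 \left(- \frac{1}{5}\right) = - \frac{7}{5} \approx -1.4$)
$S{\left(P \right)} = 0$ ($S{\left(P \right)} = P \left(-1\right) + P = - P + P = 0$)
$M{\left(H,x \right)} = - \frac{7 H x}{5}$ ($M{\left(H,x \right)} = H \left(- \frac{7}{5}\right) x = - \frac{7 H}{5} x = - \frac{7 H x}{5}$)
$\left(S{\left(141 \right)} - 27556\right) \left(-37506 + M{\left(Y,-54 \right)}\right) = \left(0 - 27556\right) \left(-37506 - \left(- \frac{182}{465}\right) \left(-54\right)\right) = - 27556 \left(-37506 - \frac{3276}{155}\right) = \left(-27556\right) \left(- \frac{5816706}{155}\right) = \frac{160285150536}{155}$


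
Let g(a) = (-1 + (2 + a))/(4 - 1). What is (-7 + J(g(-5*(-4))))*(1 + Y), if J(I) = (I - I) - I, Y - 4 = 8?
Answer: -182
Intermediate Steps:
Y = 12 (Y = 4 + 8 = 12)
g(a) = 1/3 + a/3 (g(a) = (1 + a)/3 = (1 + a)*(1/3) = 1/3 + a/3)
J(I) = -I (J(I) = 0 - I = -I)
(-7 + J(g(-5*(-4))))*(1 + Y) = (-7 - (1/3 + (-5*(-4))/3))*(1 + 12) = (-7 - (1/3 + (1/3)*20))*13 = (-7 - (1/3 + 20/3))*13 = (-7 - 1*7)*13 = (-7 - 7)*13 = -14*13 = -182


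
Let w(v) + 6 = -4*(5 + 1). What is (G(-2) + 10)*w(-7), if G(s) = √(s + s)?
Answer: -300 - 60*I ≈ -300.0 - 60.0*I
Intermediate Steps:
w(v) = -30 (w(v) = -6 - 4*(5 + 1) = -6 - 4*6 = -6 - 24 = -30)
G(s) = √2*√s (G(s) = √(2*s) = √2*√s)
(G(-2) + 10)*w(-7) = (√2*√(-2) + 10)*(-30) = (√2*(I*√2) + 10)*(-30) = (2*I + 10)*(-30) = (10 + 2*I)*(-30) = -300 - 60*I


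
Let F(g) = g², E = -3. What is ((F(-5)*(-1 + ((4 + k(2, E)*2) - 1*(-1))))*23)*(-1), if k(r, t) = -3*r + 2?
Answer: 2300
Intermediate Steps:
k(r, t) = 2 - 3*r
((F(-5)*(-1 + ((4 + k(2, E)*2) - 1*(-1))))*23)*(-1) = (((-5)²*(-1 + ((4 + (2 - 3*2)*2) - 1*(-1))))*23)*(-1) = ((25*(-1 + ((4 + (2 - 6)*2) + 1)))*23)*(-1) = ((25*(-1 + ((4 - 4*2) + 1)))*23)*(-1) = ((25*(-1 + ((4 - 8) + 1)))*23)*(-1) = ((25*(-1 + (-4 + 1)))*23)*(-1) = ((25*(-1 - 3))*23)*(-1) = ((25*(-4))*23)*(-1) = -100*23*(-1) = -2300*(-1) = 2300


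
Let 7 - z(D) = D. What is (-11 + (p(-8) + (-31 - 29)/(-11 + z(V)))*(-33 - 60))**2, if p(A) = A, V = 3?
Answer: 201601/49 ≈ 4114.3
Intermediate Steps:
z(D) = 7 - D
(-11 + (p(-8) + (-31 - 29)/(-11 + z(V)))*(-33 - 60))**2 = (-11 + (-8 + (-31 - 29)/(-11 + (7 - 1*3)))*(-33 - 60))**2 = (-11 + (-8 - 60/(-11 + (7 - 3)))*(-93))**2 = (-11 + (-8 - 60/(-11 + 4))*(-93))**2 = (-11 + (-8 - 60/(-7))*(-93))**2 = (-11 + (-8 - 60*(-1/7))*(-93))**2 = (-11 + (-8 + 60/7)*(-93))**2 = (-11 + (4/7)*(-93))**2 = (-11 - 372/7)**2 = (-449/7)**2 = 201601/49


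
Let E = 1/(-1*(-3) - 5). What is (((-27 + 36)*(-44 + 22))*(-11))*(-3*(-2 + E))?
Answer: 16335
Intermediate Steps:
E = -1/2 (E = 1/(3 - 5) = 1/(-2) = -1/2 ≈ -0.50000)
(((-27 + 36)*(-44 + 22))*(-11))*(-3*(-2 + E)) = (((-27 + 36)*(-44 + 22))*(-11))*(-3*(-2 - 1/2)) = ((9*(-22))*(-11))*(-3*(-5/2)) = -198*(-11)*(15/2) = 2178*(15/2) = 16335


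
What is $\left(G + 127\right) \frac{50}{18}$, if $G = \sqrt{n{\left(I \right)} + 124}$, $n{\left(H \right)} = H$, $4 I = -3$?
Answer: $\frac{3175}{9} + \frac{25 \sqrt{493}}{18} \approx 383.62$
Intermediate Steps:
$I = - \frac{3}{4}$ ($I = \frac{1}{4} \left(-3\right) = - \frac{3}{4} \approx -0.75$)
$G = \frac{\sqrt{493}}{2}$ ($G = \sqrt{- \frac{3}{4} + 124} = \sqrt{\frac{493}{4}} = \frac{\sqrt{493}}{2} \approx 11.102$)
$\left(G + 127\right) \frac{50}{18} = \left(\frac{\sqrt{493}}{2} + 127\right) \frac{50}{18} = \left(127 + \frac{\sqrt{493}}{2}\right) 50 \cdot \frac{1}{18} = \left(127 + \frac{\sqrt{493}}{2}\right) \frac{25}{9} = \frac{3175}{9} + \frac{25 \sqrt{493}}{18}$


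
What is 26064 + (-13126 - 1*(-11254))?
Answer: 24192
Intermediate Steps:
26064 + (-13126 - 1*(-11254)) = 26064 + (-13126 + 11254) = 26064 - 1872 = 24192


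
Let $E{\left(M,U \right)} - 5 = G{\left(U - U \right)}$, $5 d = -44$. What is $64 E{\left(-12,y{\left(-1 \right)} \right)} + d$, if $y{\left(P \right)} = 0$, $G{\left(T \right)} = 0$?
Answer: $\frac{1556}{5} \approx 311.2$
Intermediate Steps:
$d = - \frac{44}{5}$ ($d = \frac{1}{5} \left(-44\right) = - \frac{44}{5} \approx -8.8$)
$E{\left(M,U \right)} = 5$ ($E{\left(M,U \right)} = 5 + 0 = 5$)
$64 E{\left(-12,y{\left(-1 \right)} \right)} + d = 64 \cdot 5 - \frac{44}{5} = 320 - \frac{44}{5} = \frac{1556}{5}$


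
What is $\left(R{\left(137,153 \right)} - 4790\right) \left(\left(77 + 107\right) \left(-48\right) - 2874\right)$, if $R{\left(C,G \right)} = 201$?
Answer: $53718834$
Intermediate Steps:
$\left(R{\left(137,153 \right)} - 4790\right) \left(\left(77 + 107\right) \left(-48\right) - 2874\right) = \left(201 - 4790\right) \left(\left(77 + 107\right) \left(-48\right) - 2874\right) = - 4589 \left(184 \left(-48\right) - 2874\right) = - 4589 \left(-8832 - 2874\right) = \left(-4589\right) \left(-11706\right) = 53718834$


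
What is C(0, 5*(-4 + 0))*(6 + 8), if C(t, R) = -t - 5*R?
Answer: 1400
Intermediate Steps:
C(0, 5*(-4 + 0))*(6 + 8) = (-1*0 - 25*(-4 + 0))*(6 + 8) = (0 - 25*(-4))*14 = (0 - 5*(-20))*14 = (0 + 100)*14 = 100*14 = 1400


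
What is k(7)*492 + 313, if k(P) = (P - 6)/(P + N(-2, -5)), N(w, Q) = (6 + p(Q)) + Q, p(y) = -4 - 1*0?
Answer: 436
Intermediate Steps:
p(y) = -4 (p(y) = -4 + 0 = -4)
N(w, Q) = 2 + Q (N(w, Q) = (6 - 4) + Q = 2 + Q)
k(P) = (-6 + P)/(-3 + P) (k(P) = (P - 6)/(P + (2 - 5)) = (-6 + P)/(P - 3) = (-6 + P)/(-3 + P))
k(7)*492 + 313 = ((-6 + 7)/(-3 + 7))*492 + 313 = (1/4)*492 + 313 = ((¼)*1)*492 + 313 = (¼)*492 + 313 = 123 + 313 = 436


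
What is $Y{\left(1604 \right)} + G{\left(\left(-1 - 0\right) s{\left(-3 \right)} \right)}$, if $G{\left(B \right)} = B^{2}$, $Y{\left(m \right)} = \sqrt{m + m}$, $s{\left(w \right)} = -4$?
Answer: $16 + 2 \sqrt{802} \approx 72.639$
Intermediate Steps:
$Y{\left(m \right)} = \sqrt{2} \sqrt{m}$ ($Y{\left(m \right)} = \sqrt{2 m} = \sqrt{2} \sqrt{m}$)
$Y{\left(1604 \right)} + G{\left(\left(-1 - 0\right) s{\left(-3 \right)} \right)} = \sqrt{2} \sqrt{1604} + \left(\left(-1 - 0\right) \left(-4\right)\right)^{2} = \sqrt{2} \cdot 2 \sqrt{401} + \left(\left(-1 + 0\right) \left(-4\right)\right)^{2} = 2 \sqrt{802} + \left(\left(-1\right) \left(-4\right)\right)^{2} = 2 \sqrt{802} + 4^{2} = 2 \sqrt{802} + 16 = 16 + 2 \sqrt{802}$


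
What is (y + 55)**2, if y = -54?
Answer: 1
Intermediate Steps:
(y + 55)**2 = (-54 + 55)**2 = 1**2 = 1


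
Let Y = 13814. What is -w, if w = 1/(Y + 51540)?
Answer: -1/65354 ≈ -1.5301e-5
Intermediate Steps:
w = 1/65354 (w = 1/(13814 + 51540) = 1/65354 ≈ 1.5301e-5)
-w = -1*1/65354 = -1/65354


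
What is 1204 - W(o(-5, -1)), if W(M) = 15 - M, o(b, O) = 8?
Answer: 1197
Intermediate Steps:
1204 - W(o(-5, -1)) = 1204 - (15 - 1*8) = 1204 - (15 - 8) = 1204 - 1*7 = 1204 - 7 = 1197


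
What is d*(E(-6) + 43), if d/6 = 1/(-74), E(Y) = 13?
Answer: -168/37 ≈ -4.5405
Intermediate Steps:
d = -3/37 (d = 6/(-74) = 6*(-1/74) = -3/37 ≈ -0.081081)
d*(E(-6) + 43) = -3*(13 + 43)/37 = -3/37*56 = -168/37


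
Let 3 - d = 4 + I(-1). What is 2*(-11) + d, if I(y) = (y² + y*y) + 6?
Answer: -31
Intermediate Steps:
I(y) = 6 + 2*y² (I(y) = (y² + y²) + 6 = 2*y² + 6 = 6 + 2*y²)
d = -9 (d = 3 - (4 + (6 + 2*(-1)²)) = 3 - (4 + (6 + 2*1)) = 3 - (4 + (6 + 2)) = 3 - (4 + 8) = 3 - 1*12 = 3 - 12 = -9)
2*(-11) + d = 2*(-11) - 9 = -22 - 9 = -31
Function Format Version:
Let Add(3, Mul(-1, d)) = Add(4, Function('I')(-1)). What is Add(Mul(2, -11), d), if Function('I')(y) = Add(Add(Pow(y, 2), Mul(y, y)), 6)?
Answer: -31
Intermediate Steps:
Function('I')(y) = Add(6, Mul(2, Pow(y, 2))) (Function('I')(y) = Add(Add(Pow(y, 2), Pow(y, 2)), 6) = Add(Mul(2, Pow(y, 2)), 6) = Add(6, Mul(2, Pow(y, 2))))
d = -9 (d = Add(3, Mul(-1, Add(4, Add(6, Mul(2, Pow(-1, 2)))))) = Add(3, Mul(-1, Add(4, Add(6, Mul(2, 1))))) = Add(3, Mul(-1, Add(4, Add(6, 2)))) = Add(3, Mul(-1, Add(4, 8))) = Add(3, Mul(-1, 12)) = Add(3, -12) = -9)
Add(Mul(2, -11), d) = Add(Mul(2, -11), -9) = Add(-22, -9) = -31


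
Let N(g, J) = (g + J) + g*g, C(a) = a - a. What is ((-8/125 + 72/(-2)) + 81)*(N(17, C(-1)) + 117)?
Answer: 2375991/125 ≈ 19008.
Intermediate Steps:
C(a) = 0
N(g, J) = J + g + g**2 (N(g, J) = (J + g) + g**2 = J + g + g**2)
((-8/125 + 72/(-2)) + 81)*(N(17, C(-1)) + 117) = ((-8/125 + 72/(-2)) + 81)*((0 + 17 + 17**2) + 117) = ((-8*1/125 + 72*(-1/2)) + 81)*((0 + 17 + 289) + 117) = ((-8/125 - 36) + 81)*(306 + 117) = (-4508/125 + 81)*423 = (5617/125)*423 = 2375991/125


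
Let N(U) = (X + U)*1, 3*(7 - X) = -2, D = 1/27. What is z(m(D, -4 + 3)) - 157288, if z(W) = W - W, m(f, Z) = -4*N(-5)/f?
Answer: -157288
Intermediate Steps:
D = 1/27 ≈ 0.037037
X = 23/3 (X = 7 - ⅓*(-2) = 7 + ⅔ = 23/3 ≈ 7.6667)
N(U) = 23/3 + U (N(U) = (23/3 + U)*1 = 23/3 + U)
m(f, Z) = -32/(3*f) (m(f, Z) = -4*(23/3 - 5)/f = -32/(3*f))
z(W) = 0
z(m(D, -4 + 3)) - 157288 = 0 - 157288 = -157288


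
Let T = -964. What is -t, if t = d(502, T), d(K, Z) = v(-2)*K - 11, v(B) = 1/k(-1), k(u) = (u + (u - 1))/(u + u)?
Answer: -971/3 ≈ -323.67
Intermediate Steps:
k(u) = (-1 + 2*u)/(2*u) (k(u) = (u + (-1 + u))/((2*u)) = (-1 + 2*u)*(1/(2*u)) = (-1 + 2*u)/(2*u))
v(B) = 2/3 (v(B) = 1/((-1/2 - 1)/(-1)) = 1/(-1*(-3/2)) = 1/(3/2) = 2/3)
d(K, Z) = -11 + 2*K/3 (d(K, Z) = 2*K/3 - 11 = -11 + 2*K/3)
t = 971/3 (t = -11 + (2/3)*502 = -11 + 1004/3 = 971/3 ≈ 323.67)
-t = -1*971/3 = -971/3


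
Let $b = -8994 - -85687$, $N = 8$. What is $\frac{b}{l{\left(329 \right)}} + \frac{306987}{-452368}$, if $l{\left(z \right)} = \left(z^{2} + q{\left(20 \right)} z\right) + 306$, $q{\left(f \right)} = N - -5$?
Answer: $\frac{7244717}{6379745904} \approx 0.0011356$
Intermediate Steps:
$q{\left(f \right)} = 13$ ($q{\left(f \right)} = 8 - -5 = 8 + 5 = 13$)
$b = 76693$ ($b = -8994 + 85687 = 76693$)
$l{\left(z \right)} = 306 + z^{2} + 13 z$ ($l{\left(z \right)} = \left(z^{2} + 13 z\right) + 306 = 306 + z^{2} + 13 z$)
$\frac{b}{l{\left(329 \right)}} + \frac{306987}{-452368} = \frac{76693}{306 + 329^{2} + 13 \cdot 329} + \frac{306987}{-452368} = \frac{76693}{306 + 108241 + 4277} + 306987 \left(- \frac{1}{452368}\right) = \frac{76693}{112824} - \frac{306987}{452368} = \frac{7244717}{6379745904}$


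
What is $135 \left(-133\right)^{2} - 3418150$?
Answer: $-1030135$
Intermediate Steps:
$135 \left(-133\right)^{2} - 3418150 = 135 \cdot 17689 - 3418150 = 2388015 - 3418150 = -1030135$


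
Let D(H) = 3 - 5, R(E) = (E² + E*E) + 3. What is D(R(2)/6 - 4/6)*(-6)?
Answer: 12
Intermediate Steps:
R(E) = 3 + 2*E² (R(E) = (E² + E²) + 3 = 2*E² + 3 = 3 + 2*E²)
D(H) = -2
D(R(2)/6 - 4/6)*(-6) = -2*(-6) = 12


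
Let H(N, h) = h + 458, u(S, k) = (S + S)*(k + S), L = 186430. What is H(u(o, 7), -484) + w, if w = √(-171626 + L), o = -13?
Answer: -26 + 2*√3701 ≈ 95.672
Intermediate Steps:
u(S, k) = 2*S*(S + k) (u(S, k) = (2*S)*(S + k) = 2*S*(S + k))
H(N, h) = 458 + h
w = 2*√3701 (w = √(-171626 + 186430) = √14804 = 2*√3701 ≈ 121.67)
H(u(o, 7), -484) + w = (458 - 484) + 2*√3701 = -26 + 2*√3701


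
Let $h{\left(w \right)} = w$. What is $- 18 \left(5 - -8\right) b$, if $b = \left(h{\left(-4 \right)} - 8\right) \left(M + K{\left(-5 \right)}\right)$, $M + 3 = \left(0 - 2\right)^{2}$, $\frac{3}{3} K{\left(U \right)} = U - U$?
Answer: $2808$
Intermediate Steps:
$K{\left(U \right)} = 0$ ($K{\left(U \right)} = U - U = 0$)
$M = 1$ ($M = -3 + \left(0 - 2\right)^{2} = -3 + \left(-2\right)^{2} = -3 + 4 = 1$)
$b = -12$ ($b = \left(-4 - 8\right) \left(1 + 0\right) = \left(-12\right) 1 = -12$)
$- 18 \left(5 - -8\right) b = - 18 \left(5 - -8\right) \left(-12\right) = - 18 \left(5 + 8\right) \left(-12\right) = \left(-18\right) 13 \left(-12\right) = \left(-234\right) \left(-12\right) = 2808$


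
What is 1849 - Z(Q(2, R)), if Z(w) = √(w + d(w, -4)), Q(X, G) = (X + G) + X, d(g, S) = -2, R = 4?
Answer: 1849 - √6 ≈ 1846.6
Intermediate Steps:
Q(X, G) = G + 2*X (Q(X, G) = (G + X) + X = G + 2*X)
Z(w) = √(-2 + w) (Z(w) = √(w - 2) = √(-2 + w))
1849 - Z(Q(2, R)) = 1849 - √(-2 + (4 + 2*2)) = 1849 - √(-2 + (4 + 4)) = 1849 - √(-2 + 8) = 1849 - √6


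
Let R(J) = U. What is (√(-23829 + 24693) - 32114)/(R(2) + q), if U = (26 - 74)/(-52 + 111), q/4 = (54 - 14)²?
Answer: -947363/188776 + 177*√6/94388 ≈ -5.0139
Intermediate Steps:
q = 6400 (q = 4*(54 - 14)² = 4*40² = 4*1600 = 6400)
U = -48/59 ≈ -0.81356
R(J) = -48/59
(√(-23829 + 24693) - 32114)/(R(2) + q) = (√(-23829 + 24693) - 32114)/(-48/59 + 6400) = (√864 - 32114)/(377552/59) = (12*√6 - 32114)*(59/377552) = (-32114 + 12*√6)*(59/377552) = -947363/188776 + 177*√6/94388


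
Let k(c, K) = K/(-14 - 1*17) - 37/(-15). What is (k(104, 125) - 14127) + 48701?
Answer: 16076182/465 ≈ 34572.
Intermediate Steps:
k(c, K) = 37/15 - K/31 (k(c, K) = K/(-14 - 17) - 37*(-1/15) = K/(-31) + 37/15 = K*(-1/31) + 37/15 = -K/31 + 37/15 = 37/15 - K/31)
(k(104, 125) - 14127) + 48701 = ((37/15 - 1/31*125) - 14127) + 48701 = ((37/15 - 125/31) - 14127) + 48701 = (-728/465 - 14127) + 48701 = -6569783/465 + 48701 = 16076182/465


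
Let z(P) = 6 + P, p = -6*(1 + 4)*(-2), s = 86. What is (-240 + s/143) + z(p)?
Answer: -24796/143 ≈ -173.40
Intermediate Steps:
p = 60 (p = -6*5*(-2) = -3*10*(-2) = -30*(-2) = 60)
(-240 + s/143) + z(p) = (-240 + 86/143) + (6 + 60) = (-240 + 86*(1/143)) + 66 = (-240 + 86/143) + 66 = -34234/143 + 66 = -24796/143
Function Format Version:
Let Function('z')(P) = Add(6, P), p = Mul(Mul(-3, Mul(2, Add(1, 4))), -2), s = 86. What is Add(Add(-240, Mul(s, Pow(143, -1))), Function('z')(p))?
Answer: Rational(-24796, 143) ≈ -173.40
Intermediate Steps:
p = 60 (p = Mul(Mul(-3, Mul(2, 5)), -2) = Mul(Mul(-3, 10), -2) = Mul(-30, -2) = 60)
Add(Add(-240, Mul(s, Pow(143, -1))), Function('z')(p)) = Add(Add(-240, Mul(86, Pow(143, -1))), Add(6, 60)) = Add(Add(-240, Mul(86, Rational(1, 143))), 66) = Add(Add(-240, Rational(86, 143)), 66) = Add(Rational(-34234, 143), 66) = Rational(-24796, 143)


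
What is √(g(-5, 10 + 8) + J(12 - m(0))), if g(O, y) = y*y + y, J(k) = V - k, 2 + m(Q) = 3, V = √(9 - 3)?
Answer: √(331 + √6) ≈ 18.261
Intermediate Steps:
V = √6 ≈ 2.4495
m(Q) = 1 (m(Q) = -2 + 3 = 1)
J(k) = √6 - k
g(O, y) = y + y² (g(O, y) = y² + y = y + y²)
√(g(-5, 10 + 8) + J(12 - m(0))) = √((10 + 8)*(1 + (10 + 8)) + (√6 - (12 - 1*1))) = √(18*(1 + 18) + (√6 - (12 - 1))) = √(18*19 + (√6 - 1*11)) = √(342 + (√6 - 11)) = √(342 + (-11 + √6)) = √(331 + √6)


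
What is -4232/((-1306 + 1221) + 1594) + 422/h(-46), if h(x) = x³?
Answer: -206281375/73440012 ≈ -2.8088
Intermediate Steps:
-4232/((-1306 + 1221) + 1594) + 422/h(-46) = -4232/((-1306 + 1221) + 1594) + 422/((-46)³) = -4232/(-85 + 1594) + 422/(-97336) = -4232/1509 + 422*(-1/97336) = -4232*1/1509 - 211/48668 = -4232/1509 - 211/48668 = -206281375/73440012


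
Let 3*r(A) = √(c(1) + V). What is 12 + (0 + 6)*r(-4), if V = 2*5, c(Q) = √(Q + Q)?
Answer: 12 + 2*√(10 + √2) ≈ 18.757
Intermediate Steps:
c(Q) = √2*√Q (c(Q) = √(2*Q) = √2*√Q)
V = 10
r(A) = √(10 + √2)/3 (r(A) = √(√2*√1 + 10)/3 = √(√2*1 + 10)/3 = √(√2 + 10)/3 = √(10 + √2)/3)
12 + (0 + 6)*r(-4) = 12 + (0 + 6)*(√(10 + √2)/3) = 12 + 6*(√(10 + √2)/3) = 12 + 2*√(10 + √2)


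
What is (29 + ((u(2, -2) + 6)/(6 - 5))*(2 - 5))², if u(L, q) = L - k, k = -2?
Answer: 1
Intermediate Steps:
u(L, q) = 2 + L (u(L, q) = L - 1*(-2) = L + 2 = 2 + L)
(29 + ((u(2, -2) + 6)/(6 - 5))*(2 - 5))² = (29 + (((2 + 2) + 6)/(6 - 5))*(2 - 5))² = (29 + ((4 + 6)/1)*(-3))² = (29 + (10*1)*(-3))² = (29 + 10*(-3))² = (29 - 30)² = (-1)² = 1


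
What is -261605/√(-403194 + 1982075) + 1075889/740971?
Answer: 1075889/740971 - 261605*√1578881/1578881 ≈ -206.74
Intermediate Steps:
-261605/√(-403194 + 1982075) + 1075889/740971 = -261605*√1578881/1578881 + 1075889*(1/740971) = -261605*√1578881/1578881 + 1075889/740971 = 1075889/740971 - 261605*√1578881/1578881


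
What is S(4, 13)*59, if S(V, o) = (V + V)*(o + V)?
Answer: 8024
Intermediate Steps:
S(V, o) = 2*V*(V + o) (S(V, o) = (2*V)*(V + o) = 2*V*(V + o))
S(4, 13)*59 = (2*4*(4 + 13))*59 = (2*4*17)*59 = 136*59 = 8024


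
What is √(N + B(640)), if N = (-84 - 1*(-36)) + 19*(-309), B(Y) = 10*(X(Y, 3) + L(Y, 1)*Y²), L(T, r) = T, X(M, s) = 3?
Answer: √2621434111 ≈ 51200.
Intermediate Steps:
B(Y) = 30 + 10*Y³ (B(Y) = 10*(3 + Y*Y²) = 10*(3 + Y³) = 30 + 10*Y³)
N = -5919 (N = (-84 + 36) - 5871 = -48 - 5871 = -5919)
√(N + B(640)) = √(-5919 + (30 + 10*640³)) = √(-5919 + (30 + 10*262144000)) = √(-5919 + (30 + 2621440000)) = √(-5919 + 2621440030) = √2621434111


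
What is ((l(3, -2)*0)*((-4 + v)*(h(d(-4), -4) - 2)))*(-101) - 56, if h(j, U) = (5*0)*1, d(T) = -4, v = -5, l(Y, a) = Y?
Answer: -56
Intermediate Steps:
h(j, U) = 0 (h(j, U) = 0*1 = 0)
((l(3, -2)*0)*((-4 + v)*(h(d(-4), -4) - 2)))*(-101) - 56 = ((3*0)*((-4 - 5)*(0 - 2)))*(-101) - 56 = (0*(-9*(-2)))*(-101) - 56 = (0*18)*(-101) - 56 = 0*(-101) - 56 = 0 - 56 = -56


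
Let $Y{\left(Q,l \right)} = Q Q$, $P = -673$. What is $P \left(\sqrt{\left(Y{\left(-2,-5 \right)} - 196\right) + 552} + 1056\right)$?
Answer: $-710688 - 4038 \sqrt{10} \approx -7.2346 \cdot 10^{5}$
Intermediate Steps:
$Y{\left(Q,l \right)} = Q^{2}$
$P \left(\sqrt{\left(Y{\left(-2,-5 \right)} - 196\right) + 552} + 1056\right) = - 673 \left(\sqrt{\left(\left(-2\right)^{2} - 196\right) + 552} + 1056\right) = - 673 \left(\sqrt{\left(4 - 196\right) + 552} + 1056\right) = - 673 \left(\sqrt{-192 + 552} + 1056\right) = - 673 \left(\sqrt{360} + 1056\right) = - 673 \left(6 \sqrt{10} + 1056\right) = - 673 \left(1056 + 6 \sqrt{10}\right) = -710688 - 4038 \sqrt{10}$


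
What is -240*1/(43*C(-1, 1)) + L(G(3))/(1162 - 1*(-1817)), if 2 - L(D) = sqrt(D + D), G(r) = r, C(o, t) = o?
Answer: 715046/128097 - sqrt(6)/2979 ≈ 5.5812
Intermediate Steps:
L(D) = 2 - sqrt(2)*sqrt(D) (L(D) = 2 - sqrt(D + D) = 2 - sqrt(2*D) = 2 - sqrt(2)*sqrt(D))
-240*1/(43*C(-1, 1)) + L(G(3))/(1162 - 1*(-1817)) = -240/(43*(-1)) + (2 - sqrt(2)*sqrt(3))/(1162 - 1*(-1817)) = -240/(-43) + (2 - sqrt(6))/(1162 + 1817) = -240*(-1/43) + (2 - sqrt(6))/2979 = 240/43 + (2 - sqrt(6))*(1/2979) = 240/43 + (2/2979 - sqrt(6)/2979) = 715046/128097 - sqrt(6)/2979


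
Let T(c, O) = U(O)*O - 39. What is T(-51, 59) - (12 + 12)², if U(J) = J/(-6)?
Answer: -7171/6 ≈ -1195.2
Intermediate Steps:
U(J) = -J/6 (U(J) = J*(-⅙) = -J/6)
T(c, O) = -39 - O²/6 (T(c, O) = (-O/6)*O - 39 = -O²/6 - 39 = -39 - O²/6)
T(-51, 59) - (12 + 12)² = (-39 - ⅙*59²) - (12 + 12)² = (-39 - ⅙*3481) - 1*24² = (-39 - 3481/6) - 1*576 = -3715/6 - 576 = -7171/6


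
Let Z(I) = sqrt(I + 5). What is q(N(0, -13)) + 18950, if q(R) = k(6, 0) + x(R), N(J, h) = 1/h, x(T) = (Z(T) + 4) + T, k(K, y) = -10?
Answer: 246271/13 + 8*sqrt(13)/13 ≈ 18946.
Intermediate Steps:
Z(I) = sqrt(5 + I)
x(T) = 4 + T + sqrt(5 + T) (x(T) = (sqrt(5 + T) + 4) + T = (4 + sqrt(5 + T)) + T = 4 + T + sqrt(5 + T))
q(R) = -6 + R + sqrt(5 + R) (q(R) = -10 + (4 + R + sqrt(5 + R)) = -6 + R + sqrt(5 + R))
q(N(0, -13)) + 18950 = (-6 + 1/(-13) + sqrt(5 + 1/(-13))) + 18950 = (-6 - 1/13 + sqrt(5 - 1/13)) + 18950 = (-6 - 1/13 + sqrt(64/13)) + 18950 = (-6 - 1/13 + 8*sqrt(13)/13) + 18950 = (-79/13 + 8*sqrt(13)/13) + 18950 = 246271/13 + 8*sqrt(13)/13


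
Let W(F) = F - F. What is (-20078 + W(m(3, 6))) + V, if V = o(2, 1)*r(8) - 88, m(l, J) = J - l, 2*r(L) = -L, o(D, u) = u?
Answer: -20170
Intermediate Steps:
r(L) = -L/2 (r(L) = (-L)/2 = -L/2)
V = -92 (V = 1*(-½*8) - 88 = 1*(-4) - 88 = -4 - 88 = -92)
W(F) = 0
(-20078 + W(m(3, 6))) + V = (-20078 + 0) - 92 = -20078 - 92 = -20170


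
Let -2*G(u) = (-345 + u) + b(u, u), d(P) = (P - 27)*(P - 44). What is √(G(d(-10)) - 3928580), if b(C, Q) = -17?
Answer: I*√3929398 ≈ 1982.3*I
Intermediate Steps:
d(P) = (-44 + P)*(-27 + P) (d(P) = (-27 + P)*(-44 + P) = (-44 + P)*(-27 + P))
G(u) = 181 - u/2 (G(u) = -((-345 + u) - 17)/2 = -(-362 + u)/2 = 181 - u/2)
√(G(d(-10)) - 3928580) = √((181 - (1188 + (-10)² - 71*(-10))/2) - 3928580) = √((181 - (1188 + 100 + 710)/2) - 3928580) = √((181 - ½*1998) - 3928580) = √((181 - 999) - 3928580) = √(-818 - 3928580) = √(-3929398) = I*√3929398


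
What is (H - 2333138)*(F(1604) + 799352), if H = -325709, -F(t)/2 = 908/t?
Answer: -852266014408206/401 ≈ -2.1254e+12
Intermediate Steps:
F(t) = -1816/t
(H - 2333138)*(F(1604) + 799352) = (-325709 - 2333138)*(-1816/1604 + 799352) = -2658847*(-1816*1/1604 + 799352) = -2658847*(-454/401 + 799352) = -2658847*320539698/401 = -852266014408206/401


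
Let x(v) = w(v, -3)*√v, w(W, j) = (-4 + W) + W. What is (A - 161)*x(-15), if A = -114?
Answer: 9350*I*√15 ≈ 36212.0*I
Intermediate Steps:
w(W, j) = -4 + 2*W
x(v) = √v*(-4 + 2*v) (x(v) = (-4 + 2*v)*√v = √v*(-4 + 2*v))
(A - 161)*x(-15) = (-114 - 161)*(2*√(-15)*(-2 - 15)) = -550*I*√15*(-17) = -(-9350)*I*√15 = 9350*I*√15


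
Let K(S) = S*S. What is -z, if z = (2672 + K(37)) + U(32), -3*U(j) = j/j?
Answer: -12122/3 ≈ -4040.7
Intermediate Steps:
U(j) = -⅓ (U(j) = -j/(3*j) = -⅓*1 = -⅓)
K(S) = S²
z = 12122/3 (z = (2672 + 37²) - ⅓ = (2672 + 1369) - ⅓ = 4041 - ⅓ = 12122/3 ≈ 4040.7)
-z = -1*12122/3 = -12122/3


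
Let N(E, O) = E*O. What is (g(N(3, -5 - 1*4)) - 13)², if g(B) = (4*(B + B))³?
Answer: 101560218688681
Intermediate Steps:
g(B) = 512*B³ (g(B) = (4*(2*B))³ = (8*B)³ = 512*B³)
(g(N(3, -5 - 1*4)) - 13)² = (512*(3*(-5 - 1*4))³ - 13)² = (512*(3*(-5 - 4))³ - 13)² = (512*(3*(-9))³ - 13)² = (512*(-27)³ - 13)² = (512*(-19683) - 13)² = (-10077696 - 13)² = (-10077709)² = 101560218688681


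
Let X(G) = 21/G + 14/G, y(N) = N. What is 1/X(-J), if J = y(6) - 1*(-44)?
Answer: -10/7 ≈ -1.4286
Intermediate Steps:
J = 50 (J = 6 - 1*(-44) = 6 + 44 = 50)
X(G) = 35/G
1/X(-J) = 1/(35/((-1*50))) = 1/(35/(-50)) = 1/(35*(-1/50)) = 1/(-7/10) = -10/7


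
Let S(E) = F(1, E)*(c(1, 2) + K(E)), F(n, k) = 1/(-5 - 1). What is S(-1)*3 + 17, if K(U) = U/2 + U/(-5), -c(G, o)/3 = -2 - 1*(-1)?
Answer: 313/20 ≈ 15.650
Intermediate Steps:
c(G, o) = 3 (c(G, o) = -3*(-2 - 1*(-1)) = -3*(-2 + 1) = -3*(-1) = 3)
F(n, k) = -1/6 (F(n, k) = 1/(-6) = -1/6)
K(U) = 3*U/10 (K(U) = U*(1/2) + U*(-1/5) = U/2 - U/5 = 3*U/10)
S(E) = -1/2 - E/20 (S(E) = -(3 + 3*E/10)/6 = -1/2 - E/20)
S(-1)*3 + 17 = (-1/2 - 1/20*(-1))*3 + 17 = (-1/2 + 1/20)*3 + 17 = -9/20*3 + 17 = -27/20 + 17 = 313/20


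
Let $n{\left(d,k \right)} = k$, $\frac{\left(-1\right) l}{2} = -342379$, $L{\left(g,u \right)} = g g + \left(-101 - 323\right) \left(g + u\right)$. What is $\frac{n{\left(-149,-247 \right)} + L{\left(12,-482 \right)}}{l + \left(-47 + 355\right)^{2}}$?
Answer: $\frac{199177}{779622} \approx 0.25548$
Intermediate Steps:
$L{\left(g,u \right)} = g^{2} - 424 g - 424 u$ ($L{\left(g,u \right)} = g^{2} - 424 \left(g + u\right) = g^{2} - \left(424 g + 424 u\right) = g^{2} - 424 g - 424 u$)
$l = 684758$ ($l = \left(-2\right) \left(-342379\right) = 684758$)
$\frac{n{\left(-149,-247 \right)} + L{\left(12,-482 \right)}}{l + \left(-47 + 355\right)^{2}} = \frac{-247 - \left(-199280 - 144\right)}{684758 + \left(-47 + 355\right)^{2}} = \frac{-247 + \left(144 - 5088 + 204368\right)}{684758 + 308^{2}} = \frac{-247 + 199424}{684758 + 94864} = \frac{199177}{779622}$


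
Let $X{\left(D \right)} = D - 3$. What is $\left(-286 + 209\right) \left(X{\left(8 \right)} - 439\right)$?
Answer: $33418$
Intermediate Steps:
$X{\left(D \right)} = -3 + D$ ($X{\left(D \right)} = D - 3 = -3 + D$)
$\left(-286 + 209\right) \left(X{\left(8 \right)} - 439\right) = \left(-286 + 209\right) \left(\left(-3 + 8\right) - 439\right) = - 77 \left(5 - 439\right) = \left(-77\right) \left(-434\right) = 33418$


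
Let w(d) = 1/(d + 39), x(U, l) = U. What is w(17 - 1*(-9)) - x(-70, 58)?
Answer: 4551/65 ≈ 70.015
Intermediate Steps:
w(d) = 1/(39 + d)
w(17 - 1*(-9)) - x(-70, 58) = 1/(39 + (17 - 1*(-9))) - 1*(-70) = 1/(39 + (17 + 9)) + 70 = 1/(39 + 26) + 70 = 1/65 + 70 = 4551/65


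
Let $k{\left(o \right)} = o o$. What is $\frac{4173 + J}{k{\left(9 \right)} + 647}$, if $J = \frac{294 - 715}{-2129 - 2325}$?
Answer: $\frac{18586963}{3242512} \approx 5.7323$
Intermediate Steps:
$J = \frac{421}{4454}$ ($J = - \frac{421}{-4454} = \left(-421\right) \left(- \frac{1}{4454}\right) = \frac{421}{4454} \approx 0.094522$)
$k{\left(o \right)} = o^{2}$
$\frac{4173 + J}{k{\left(9 \right)} + 647} = \frac{4173 + \frac{421}{4454}}{9^{2} + 647} = \frac{18586963}{4454 \left(81 + 647\right)} = \frac{18586963}{4454 \cdot 728} = \frac{18586963}{4454} \cdot \frac{1}{728} = \frac{18586963}{3242512}$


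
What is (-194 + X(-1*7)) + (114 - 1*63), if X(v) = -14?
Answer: -157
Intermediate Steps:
(-194 + X(-1*7)) + (114 - 1*63) = (-194 - 14) + (114 - 1*63) = -208 + (114 - 63) = -208 + 51 = -157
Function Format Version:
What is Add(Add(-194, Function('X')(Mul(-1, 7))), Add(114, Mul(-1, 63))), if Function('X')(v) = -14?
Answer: -157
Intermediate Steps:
Add(Add(-194, Function('X')(Mul(-1, 7))), Add(114, Mul(-1, 63))) = Add(Add(-194, -14), Add(114, Mul(-1, 63))) = Add(-208, Add(114, -63)) = Add(-208, 51) = -157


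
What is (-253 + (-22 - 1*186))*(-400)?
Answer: 184400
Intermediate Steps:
(-253 + (-22 - 1*186))*(-400) = (-253 + (-22 - 186))*(-400) = (-253 - 208)*(-400) = -461*(-400) = 184400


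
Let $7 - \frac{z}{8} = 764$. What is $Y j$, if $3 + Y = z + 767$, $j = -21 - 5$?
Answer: $137592$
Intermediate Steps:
$z = -6056$ ($z = 56 - 6112 = -6056$)
$j = -26$ ($j = -21 - 5 = -26$)
$Y = -5292$ ($Y = -3 + \left(-6056 + 767\right) = -3 - 5289 = -5292$)
$Y j = \left(-5292\right) \left(-26\right) = 137592$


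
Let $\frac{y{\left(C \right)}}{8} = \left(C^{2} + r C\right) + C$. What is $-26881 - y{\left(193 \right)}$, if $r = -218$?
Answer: $10175$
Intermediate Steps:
$y{\left(C \right)} = - 1736 C + 8 C^{2}$ ($y{\left(C \right)} = 8 \left(\left(C^{2} - 218 C\right) + C\right) = 8 \left(C^{2} - 217 C\right) = - 1736 C + 8 C^{2}$)
$-26881 - y{\left(193 \right)} = -26881 - 8 \cdot 193 \left(-217 + 193\right) = -26881 - 8 \cdot 193 \left(-24\right) = -26881 - -37056 = -26881 + 37056 = 10175$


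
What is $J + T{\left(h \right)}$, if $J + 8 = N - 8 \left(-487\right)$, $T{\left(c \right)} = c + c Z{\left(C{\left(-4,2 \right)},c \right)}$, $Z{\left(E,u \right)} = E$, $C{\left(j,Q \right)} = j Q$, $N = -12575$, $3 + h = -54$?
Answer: $-8288$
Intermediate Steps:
$h = -57$ ($h = -3 - 54 = -57$)
$C{\left(j,Q \right)} = Q j$
$T{\left(c \right)} = - 7 c$ ($T{\left(c \right)} = c + c 2 \left(-4\right) = c + c \left(-8\right) = c - 8 c = - 7 c$)
$J = -8687$ ($J = -8 - \left(12575 + 8 \left(-487\right)\right) = -8 - 8679 = -8687$)
$J + T{\left(h \right)} = -8687 - -399 = -8687 + 399 = -8288$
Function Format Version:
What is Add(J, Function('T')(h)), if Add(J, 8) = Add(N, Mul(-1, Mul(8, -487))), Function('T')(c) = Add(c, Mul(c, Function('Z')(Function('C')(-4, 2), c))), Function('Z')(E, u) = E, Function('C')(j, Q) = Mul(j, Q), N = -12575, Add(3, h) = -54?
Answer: -8288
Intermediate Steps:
h = -57 (h = Add(-3, -54) = -57)
Function('C')(j, Q) = Mul(Q, j)
Function('T')(c) = Mul(-7, c) (Function('T')(c) = Add(c, Mul(c, Mul(2, -4))) = Add(c, Mul(c, -8)) = Add(c, Mul(-8, c)) = Mul(-7, c))
J = -8687 (J = Add(-8, Add(-12575, Mul(-1, Mul(8, -487)))) = Add(-8, Add(-12575, Mul(-1, -3896))) = Add(-8, Add(-12575, 3896)) = Add(-8, -8679) = -8687)
Add(J, Function('T')(h)) = Add(-8687, Mul(-7, -57)) = Add(-8687, 399) = -8288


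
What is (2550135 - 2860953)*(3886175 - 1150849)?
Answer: -850188556668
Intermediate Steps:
(2550135 - 2860953)*(3886175 - 1150849) = -310818*2735326 = -850188556668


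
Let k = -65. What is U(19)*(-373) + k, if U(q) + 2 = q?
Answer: -6406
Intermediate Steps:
U(q) = -2 + q
U(19)*(-373) + k = (-2 + 19)*(-373) - 65 = 17*(-373) - 65 = -6341 - 65 = -6406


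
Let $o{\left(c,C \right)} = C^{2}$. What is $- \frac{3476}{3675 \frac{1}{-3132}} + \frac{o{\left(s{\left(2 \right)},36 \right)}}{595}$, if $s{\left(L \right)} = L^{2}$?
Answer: $\frac{61737408}{20825} \approx 2964.6$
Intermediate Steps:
$- \frac{3476}{3675 \frac{1}{-3132}} + \frac{o{\left(s{\left(2 \right)},36 \right)}}{595} = - \frac{3476}{3675 \frac{1}{-3132}} + \frac{36^{2}}{595} = - \frac{3476}{3675 \left(- \frac{1}{3132}\right)} + 1296 \cdot \frac{1}{595} = - \frac{3476}{- \frac{1225}{1044}} + \frac{1296}{595} = \left(-3476\right) \left(- \frac{1044}{1225}\right) + \frac{1296}{595} = \frac{3628944}{1225} + \frac{1296}{595} = \frac{61737408}{20825}$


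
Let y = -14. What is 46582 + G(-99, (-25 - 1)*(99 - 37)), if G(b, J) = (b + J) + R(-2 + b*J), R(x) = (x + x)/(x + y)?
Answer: 255731228/5699 ≈ 44873.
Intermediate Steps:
R(x) = 2*x/(-14 + x) (R(x) = (x + x)/(x - 14) = (2*x)/(-14 + x) = 2*x/(-14 + x))
G(b, J) = J + b + 2*(-2 + J*b)/(-16 + J*b) (G(b, J) = (b + J) + 2*(-2 + b*J)/(-14 + (-2 + b*J)) = (J + b) + 2*(-2 + J*b)/(-14 + (-2 + J*b)) = (J + b) + 2*(-2 + J*b)/(-16 + J*b) = J + b + 2*(-2 + J*b)/(-16 + J*b))
46582 + G(-99, (-25 - 1)*(99 - 37)) = 46582 + (-4 + (-16 + ((-25 - 1)*(99 - 37))*(-99))*((-25 - 1)*(99 - 37) - 99) + 2*((-25 - 1)*(99 - 37))*(-99))/(-16 + ((-25 - 1)*(99 - 37))*(-99)) = 46582 + (-4 + (-16 - 26*62*(-99))*(-26*62 - 99) + 2*(-26*62)*(-99))/(-16 - 26*62*(-99)) = 46582 + (-4 + (-16 - 1612*(-99))*(-1612 - 99) + 2*(-1612)*(-99))/(-16 - 1612*(-99)) = 46582 + (-4 + (-16 + 159588)*(-1711) + 319176)/(-16 + 159588) = 46582 + (-4 + 159572*(-1711) + 319176)/159572 = 46582 + (-4 - 273027692 + 319176)/159572 = 46582 + (1/159572)*(-272708520) = 46582 - 9739590/5699 = 255731228/5699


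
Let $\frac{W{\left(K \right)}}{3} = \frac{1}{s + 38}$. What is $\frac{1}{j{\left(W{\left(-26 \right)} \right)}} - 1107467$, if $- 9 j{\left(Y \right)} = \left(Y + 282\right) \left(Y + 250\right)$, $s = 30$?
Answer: $- \frac{40127287050155}{36233393} \approx -1.1075 \cdot 10^{6}$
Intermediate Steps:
$W{\left(K \right)} = \frac{3}{68}$ ($W{\left(K \right)} = \frac{3}{30 + 38} = \frac{3}{68}$)
$j{\left(Y \right)} = - \frac{\left(250 + Y\right) \left(282 + Y\right)}{9}$ ($j{\left(Y \right)} = - \frac{\left(Y + 282\right) \left(Y + 250\right)}{9} = - \frac{\left(282 + Y\right) \left(250 + Y\right)}{9} = - \frac{\left(250 + Y\right) \left(282 + Y\right)}{9}$)
$\frac{1}{j{\left(W{\left(-26 \right)} \right)}} - 1107467 = \frac{1}{- \frac{23500}{3} - \frac{133}{51} - \frac{\left(\frac{3}{68}\right)^{2}}{9}} - 1107467 = \frac{1}{- \frac{23500}{3} - \frac{133}{51} - \frac{1}{4624}} - 1107467 = \frac{1}{- \frac{36233393}{4624}} - 1107467 = - \frac{4624}{36233393} - 1107467 = - \frac{40127287050155}{36233393}$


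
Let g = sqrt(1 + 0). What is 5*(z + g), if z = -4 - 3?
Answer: -30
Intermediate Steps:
z = -7
g = 1 (g = sqrt(1) = 1)
5*(z + g) = 5*(-7 + 1) = 5*(-6) = -30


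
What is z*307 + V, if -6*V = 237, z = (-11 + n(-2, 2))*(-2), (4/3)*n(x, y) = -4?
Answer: 17113/2 ≈ 8556.5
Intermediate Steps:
n(x, y) = -3 (n(x, y) = (3/4)*(-4) = -3)
z = 28 (z = (-11 - 3)*(-2) = -14*(-2) = 28)
V = -79/2 (V = -1/6*237 = -79/2 ≈ -39.500)
z*307 + V = 28*307 - 79/2 = 8596 - 79/2 = 17113/2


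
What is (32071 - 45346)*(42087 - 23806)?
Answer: -242680275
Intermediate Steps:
(32071 - 45346)*(42087 - 23806) = -13275*18281 = -242680275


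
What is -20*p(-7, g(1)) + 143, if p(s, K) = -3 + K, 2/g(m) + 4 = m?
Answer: 649/3 ≈ 216.33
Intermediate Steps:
g(m) = 2/(-4 + m)
-20*p(-7, g(1)) + 143 = -20*(-3 + 2/(-4 + 1)) + 143 = -20*(-3 + 2/(-3)) + 143 = -20*(-3 + 2*(-⅓)) + 143 = -20*(-3 - ⅔) + 143 = -20*(-11/3) + 143 = 220/3 + 143 = 649/3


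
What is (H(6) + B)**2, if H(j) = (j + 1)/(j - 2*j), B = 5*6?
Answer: 29929/36 ≈ 831.36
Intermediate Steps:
B = 30
H(j) = -(1 + j)/j (H(j) = (1 + j)/((-j)) = (1 + j)*(-1/j) = -(1 + j)/j)
(H(6) + B)**2 = ((-1 - 1*6)/6 + 30)**2 = ((-1 - 6)/6 + 30)**2 = ((1/6)*(-7) + 30)**2 = (-7/6 + 30)**2 = (173/6)**2 = 29929/36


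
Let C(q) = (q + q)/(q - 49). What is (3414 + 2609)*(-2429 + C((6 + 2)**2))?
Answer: -218677061/15 ≈ -1.4578e+7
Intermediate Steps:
C(q) = 2*q/(-49 + q) (C(q) = (2*q)/(-49 + q) = 2*q/(-49 + q))
(3414 + 2609)*(-2429 + C((6 + 2)**2)) = (3414 + 2609)*(-2429 + 2*(6 + 2)**2/(-49 + (6 + 2)**2)) = 6023*(-2429 + 2*8**2/(-49 + 8**2)) = 6023*(-2429 + 2*64/(-49 + 64)) = 6023*(-2429 + 2*64/15) = 6023*(-2429 + 2*64*(1/15)) = 6023*(-2429 + 128/15) = 6023*(-36307/15) = -218677061/15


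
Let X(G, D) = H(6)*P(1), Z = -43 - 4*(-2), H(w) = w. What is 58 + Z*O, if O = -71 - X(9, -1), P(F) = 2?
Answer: 2963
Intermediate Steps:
Z = -35 (Z = -43 - 1*(-8) = -43 + 8 = -35)
X(G, D) = 12 (X(G, D) = 6*2 = 12)
O = -83 (O = -71 - 1*12 = -71 - 12 = -83)
58 + Z*O = 58 - 35*(-83) = 58 + 2905 = 2963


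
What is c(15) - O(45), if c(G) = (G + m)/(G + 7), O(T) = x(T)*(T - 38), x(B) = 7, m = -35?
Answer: -549/11 ≈ -49.909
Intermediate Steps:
O(T) = -266 + 7*T (O(T) = 7*(T - 38) = 7*(-38 + T) = -266 + 7*T)
c(G) = (-35 + G)/(7 + G) (c(G) = (G - 35)/(G + 7) = (-35 + G)/(7 + G))
c(15) - O(45) = (-35 + 15)/(7 + 15) - (-266 + 7*45) = -20/22 - (-266 + 315) = (1/22)*(-20) - 1*49 = -10/11 - 49 = -549/11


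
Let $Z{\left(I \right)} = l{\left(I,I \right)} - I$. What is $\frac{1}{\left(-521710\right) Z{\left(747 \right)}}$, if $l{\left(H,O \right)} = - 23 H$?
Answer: $\frac{1}{9353216880} \approx 1.0692 \cdot 10^{-10}$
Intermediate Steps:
$Z{\left(I \right)} = - 24 I$ ($Z{\left(I \right)} = - 23 I - I = - 24 I$)
$\frac{1}{\left(-521710\right) Z{\left(747 \right)}} = \frac{1}{\left(-521710\right) \left(\left(-24\right) 747\right)} = - \frac{1}{521710 \left(-17928\right)} = \left(- \frac{1}{521710}\right) \left(- \frac{1}{17928}\right) = \frac{1}{9353216880}$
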